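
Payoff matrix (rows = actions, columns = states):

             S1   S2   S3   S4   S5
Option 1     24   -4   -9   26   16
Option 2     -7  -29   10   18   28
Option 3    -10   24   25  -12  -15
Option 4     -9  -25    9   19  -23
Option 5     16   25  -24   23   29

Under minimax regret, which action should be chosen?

Option 1

Column bests: S1=24, S2=25, S3=25, S4=26, S5=29.
Option 1 regrets: 0, 29, 34, 0, 13 → max 34
Option 2 regrets: 31, 54, 15, 8, 1 → max 54
Option 3 regrets: 34, 1, 0, 38, 44 → max 44
Option 4 regrets: 33, 50, 16, 7, 52 → max 52
Option 5 regrets: 8, 0, 49, 3, 0 → max 49
Smallest max regret = 34 → Option 1.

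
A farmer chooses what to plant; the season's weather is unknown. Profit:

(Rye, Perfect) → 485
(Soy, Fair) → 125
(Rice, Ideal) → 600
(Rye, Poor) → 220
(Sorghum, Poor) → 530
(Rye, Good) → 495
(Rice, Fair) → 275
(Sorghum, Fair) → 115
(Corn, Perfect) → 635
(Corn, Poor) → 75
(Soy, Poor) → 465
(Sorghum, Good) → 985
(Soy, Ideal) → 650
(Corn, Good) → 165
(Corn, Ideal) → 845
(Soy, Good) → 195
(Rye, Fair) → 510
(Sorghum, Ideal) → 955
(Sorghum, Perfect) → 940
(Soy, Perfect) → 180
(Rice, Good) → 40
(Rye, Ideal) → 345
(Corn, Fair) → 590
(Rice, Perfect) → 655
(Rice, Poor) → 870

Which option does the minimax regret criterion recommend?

Column bests: Poor=870, Fair=590, Good=985, Ideal=955, Perfect=940.
Sorghum regrets: 340, 475, 0, 0, 0 → max 475
Rye regrets: 650, 80, 490, 610, 455 → max 650
Corn regrets: 795, 0, 820, 110, 305 → max 820
Rice regrets: 0, 315, 945, 355, 285 → max 945
Soy regrets: 405, 465, 790, 305, 760 → max 790
Smallest max regret = 475 → Sorghum.

Sorghum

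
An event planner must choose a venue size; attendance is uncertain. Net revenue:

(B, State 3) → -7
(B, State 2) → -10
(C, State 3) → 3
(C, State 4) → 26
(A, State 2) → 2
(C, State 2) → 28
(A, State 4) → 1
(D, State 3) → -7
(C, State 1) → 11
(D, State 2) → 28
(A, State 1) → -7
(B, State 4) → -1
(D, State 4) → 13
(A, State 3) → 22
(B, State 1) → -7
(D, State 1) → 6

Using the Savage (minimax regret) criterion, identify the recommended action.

Column bests: State 1=11, State 2=28, State 3=22, State 4=26.
A regrets: 18, 26, 0, 25 → max 26
B regrets: 18, 38, 29, 27 → max 38
C regrets: 0, 0, 19, 0 → max 19
D regrets: 5, 0, 29, 13 → max 29
Smallest max regret = 19 → C.

C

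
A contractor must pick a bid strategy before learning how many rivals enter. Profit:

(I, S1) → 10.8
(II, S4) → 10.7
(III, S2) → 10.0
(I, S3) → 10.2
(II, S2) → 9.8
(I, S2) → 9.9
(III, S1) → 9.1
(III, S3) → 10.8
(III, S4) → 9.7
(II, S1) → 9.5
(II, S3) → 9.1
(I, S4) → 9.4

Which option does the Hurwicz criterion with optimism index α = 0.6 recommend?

I: 0.6·10.8 + 0.4·9.4 = 10.24
II: 0.6·10.7 + 0.4·9.1 = 10.06
III: 0.6·10.8 + 0.4·9.1 = 10.12
Highest Hurwicz score = 10.24 → I.

I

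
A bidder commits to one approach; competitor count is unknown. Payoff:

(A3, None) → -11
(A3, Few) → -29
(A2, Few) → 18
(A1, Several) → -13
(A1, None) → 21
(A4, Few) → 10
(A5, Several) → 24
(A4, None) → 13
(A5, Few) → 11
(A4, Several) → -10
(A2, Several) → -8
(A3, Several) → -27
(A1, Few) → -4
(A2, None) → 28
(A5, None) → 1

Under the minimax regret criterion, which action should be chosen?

A5

Column bests: None=28, Few=18, Several=24.
A1 regrets: 7, 22, 37 → max 37
A2 regrets: 0, 0, 32 → max 32
A3 regrets: 39, 47, 51 → max 51
A4 regrets: 15, 8, 34 → max 34
A5 regrets: 27, 7, 0 → max 27
Smallest max regret = 27 → A5.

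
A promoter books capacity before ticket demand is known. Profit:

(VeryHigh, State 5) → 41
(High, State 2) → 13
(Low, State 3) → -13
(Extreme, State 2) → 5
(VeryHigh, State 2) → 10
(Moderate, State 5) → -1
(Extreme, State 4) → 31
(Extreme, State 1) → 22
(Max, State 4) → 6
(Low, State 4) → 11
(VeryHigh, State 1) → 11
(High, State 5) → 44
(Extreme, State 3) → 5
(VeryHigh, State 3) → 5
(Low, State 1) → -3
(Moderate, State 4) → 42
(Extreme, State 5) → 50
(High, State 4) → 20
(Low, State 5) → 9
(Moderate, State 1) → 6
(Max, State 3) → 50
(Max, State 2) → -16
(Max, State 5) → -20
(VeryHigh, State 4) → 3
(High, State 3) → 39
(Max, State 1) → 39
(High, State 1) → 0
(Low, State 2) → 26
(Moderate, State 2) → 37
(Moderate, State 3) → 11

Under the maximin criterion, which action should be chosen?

Extreme

Row minima: Low=-13, Moderate=-1, High=0, VeryHigh=3, Extreme=5, Max=-20
Best worst-case = 5 → Extreme.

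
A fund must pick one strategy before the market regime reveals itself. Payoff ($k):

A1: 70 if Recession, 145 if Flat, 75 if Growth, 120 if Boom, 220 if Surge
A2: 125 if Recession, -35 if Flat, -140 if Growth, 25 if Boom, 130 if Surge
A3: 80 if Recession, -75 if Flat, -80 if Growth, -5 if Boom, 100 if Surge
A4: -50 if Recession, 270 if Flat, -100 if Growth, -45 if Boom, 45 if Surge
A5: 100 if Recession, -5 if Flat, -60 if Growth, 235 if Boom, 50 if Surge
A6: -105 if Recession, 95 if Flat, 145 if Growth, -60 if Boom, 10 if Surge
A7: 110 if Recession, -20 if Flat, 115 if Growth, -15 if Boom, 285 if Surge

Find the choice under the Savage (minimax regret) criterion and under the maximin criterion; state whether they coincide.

Column bests: Recession=125, Flat=270, Growth=145, Boom=235, Surge=285.
A1 regrets: 55, 125, 70, 115, 65 → max 125
A2 regrets: 0, 305, 285, 210, 155 → max 305
A3 regrets: 45, 345, 225, 240, 185 → max 345
A4 regrets: 175, 0, 245, 280, 240 → max 280
A5 regrets: 25, 275, 205, 0, 235 → max 275
A6 regrets: 230, 175, 0, 295, 275 → max 295
A7 regrets: 15, 290, 30, 250, 0 → max 290
Smallest max regret = 125 → A1.
Row minima: A1=70, A2=-140, A3=-80, A4=-100, A5=-60, A6=-105, A7=-20
Best worst-case = 70 → A1.

minimax regret → A1; maximin → A1 (agree)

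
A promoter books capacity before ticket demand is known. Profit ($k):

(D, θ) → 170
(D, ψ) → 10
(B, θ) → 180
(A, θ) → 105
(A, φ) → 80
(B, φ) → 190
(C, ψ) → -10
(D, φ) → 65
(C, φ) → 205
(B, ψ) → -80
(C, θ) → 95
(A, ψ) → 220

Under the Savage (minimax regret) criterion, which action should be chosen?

A

Column bests: θ=180, φ=205, ψ=220.
A regrets: 75, 125, 0 → max 125
B regrets: 0, 15, 300 → max 300
C regrets: 85, 0, 230 → max 230
D regrets: 10, 140, 210 → max 210
Smallest max regret = 125 → A.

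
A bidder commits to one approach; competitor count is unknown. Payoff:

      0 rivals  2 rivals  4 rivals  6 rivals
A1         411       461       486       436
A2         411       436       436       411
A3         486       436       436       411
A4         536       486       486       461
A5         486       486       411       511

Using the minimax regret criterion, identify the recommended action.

Column bests: 0 rivals=536, 2 rivals=486, 4 rivals=486, 6 rivals=511.
A1 regrets: 125, 25, 0, 75 → max 125
A2 regrets: 125, 50, 50, 100 → max 125
A3 regrets: 50, 50, 50, 100 → max 100
A4 regrets: 0, 0, 0, 50 → max 50
A5 regrets: 50, 0, 75, 0 → max 75
Smallest max regret = 50 → A4.

A4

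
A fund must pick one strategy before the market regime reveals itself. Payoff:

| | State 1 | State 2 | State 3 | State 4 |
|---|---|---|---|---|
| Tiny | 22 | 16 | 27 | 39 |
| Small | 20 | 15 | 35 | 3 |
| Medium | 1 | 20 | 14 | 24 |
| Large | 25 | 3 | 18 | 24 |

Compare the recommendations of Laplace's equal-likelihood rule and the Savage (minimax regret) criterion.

Row averages: Tiny=26, Small=18.25, Medium=14.75, Large=17.5
Highest average = 26 → Tiny.
Column bests: State 1=25, State 2=20, State 3=35, State 4=39.
Tiny regrets: 3, 4, 8, 0 → max 8
Small regrets: 5, 5, 0, 36 → max 36
Medium regrets: 24, 0, 21, 15 → max 24
Large regrets: 0, 17, 17, 15 → max 17
Smallest max regret = 8 → Tiny.

laplace → Tiny; minimax regret → Tiny (agree)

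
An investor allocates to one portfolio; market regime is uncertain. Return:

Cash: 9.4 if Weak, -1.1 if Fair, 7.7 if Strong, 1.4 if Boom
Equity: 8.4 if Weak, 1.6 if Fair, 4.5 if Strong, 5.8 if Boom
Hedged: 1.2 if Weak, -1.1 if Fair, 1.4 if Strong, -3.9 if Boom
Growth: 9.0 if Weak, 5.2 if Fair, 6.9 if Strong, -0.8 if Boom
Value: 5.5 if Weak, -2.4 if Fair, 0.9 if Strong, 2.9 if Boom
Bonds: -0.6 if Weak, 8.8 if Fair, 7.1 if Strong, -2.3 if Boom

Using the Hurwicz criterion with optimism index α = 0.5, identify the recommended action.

Equity

Cash: 0.5·9.4 + 0.5·(-1.1) = 4.15
Equity: 0.5·8.4 + 0.5·1.6 = 5
Hedged: 0.5·1.4 + 0.5·(-3.9) = -1.25
Growth: 0.5·9.0 + 0.5·(-0.8) = 4.1
Value: 0.5·5.5 + 0.5·(-2.4) = 1.55
Bonds: 0.5·8.8 + 0.5·(-2.3) = 3.25
Highest Hurwicz score = 5 → Equity.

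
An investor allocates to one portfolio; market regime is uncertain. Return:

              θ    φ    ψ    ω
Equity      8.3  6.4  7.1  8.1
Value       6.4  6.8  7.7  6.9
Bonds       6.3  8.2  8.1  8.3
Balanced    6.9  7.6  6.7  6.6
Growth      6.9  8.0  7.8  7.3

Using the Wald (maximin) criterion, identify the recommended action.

Row minima: Equity=6.4, Value=6.4, Bonds=6.3, Balanced=6.6, Growth=6.9
Best worst-case = 6.9 → Growth.

Growth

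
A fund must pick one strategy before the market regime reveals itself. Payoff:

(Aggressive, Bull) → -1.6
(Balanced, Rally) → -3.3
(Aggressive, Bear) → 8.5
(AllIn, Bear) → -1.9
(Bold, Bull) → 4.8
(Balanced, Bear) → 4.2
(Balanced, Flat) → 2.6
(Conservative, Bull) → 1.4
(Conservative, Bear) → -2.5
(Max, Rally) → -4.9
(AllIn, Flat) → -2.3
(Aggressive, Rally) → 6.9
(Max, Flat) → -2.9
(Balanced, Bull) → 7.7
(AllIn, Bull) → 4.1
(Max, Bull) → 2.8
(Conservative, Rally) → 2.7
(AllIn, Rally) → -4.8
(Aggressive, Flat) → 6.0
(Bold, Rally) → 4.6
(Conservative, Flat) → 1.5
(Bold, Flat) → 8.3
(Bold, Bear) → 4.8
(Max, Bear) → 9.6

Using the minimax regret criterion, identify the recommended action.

Bold

Column bests: Bear=9.6, Flat=8.3, Bull=7.7, Rally=6.9.
Conservative regrets: 12.1, 6.8, 6.3, 4.2 → max 12.1
Balanced regrets: 5.4, 5.7, 0.0, 10.2 → max 10.2
Aggressive regrets: 1.1, 2.3, 9.3, 0.0 → max 9.3
Bold regrets: 4.8, 0.0, 2.9, 2.3 → max 4.8
AllIn regrets: 11.5, 10.6, 3.6, 11.7 → max 11.7
Max regrets: 0.0, 11.2, 4.9, 11.8 → max 11.8
Smallest max regret = 4.8 → Bold.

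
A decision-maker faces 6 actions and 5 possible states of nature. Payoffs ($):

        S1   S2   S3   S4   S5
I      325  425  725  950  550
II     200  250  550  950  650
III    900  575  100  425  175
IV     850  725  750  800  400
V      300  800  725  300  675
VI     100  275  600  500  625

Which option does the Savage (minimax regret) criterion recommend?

IV

Column bests: S1=900, S2=800, S3=750, S4=950, S5=675.
I regrets: 575, 375, 25, 0, 125 → max 575
II regrets: 700, 550, 200, 0, 25 → max 700
III regrets: 0, 225, 650, 525, 500 → max 650
IV regrets: 50, 75, 0, 150, 275 → max 275
V regrets: 600, 0, 25, 650, 0 → max 650
VI regrets: 800, 525, 150, 450, 50 → max 800
Smallest max regret = 275 → IV.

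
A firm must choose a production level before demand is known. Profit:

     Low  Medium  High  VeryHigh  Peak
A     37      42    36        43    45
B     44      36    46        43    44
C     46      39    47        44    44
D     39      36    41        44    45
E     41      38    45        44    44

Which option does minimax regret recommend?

Column bests: Low=46, Medium=42, High=47, VeryHigh=44, Peak=45.
A regrets: 9, 0, 11, 1, 0 → max 11
B regrets: 2, 6, 1, 1, 1 → max 6
C regrets: 0, 3, 0, 0, 1 → max 3
D regrets: 7, 6, 6, 0, 0 → max 7
E regrets: 5, 4, 2, 0, 1 → max 5
Smallest max regret = 3 → C.

C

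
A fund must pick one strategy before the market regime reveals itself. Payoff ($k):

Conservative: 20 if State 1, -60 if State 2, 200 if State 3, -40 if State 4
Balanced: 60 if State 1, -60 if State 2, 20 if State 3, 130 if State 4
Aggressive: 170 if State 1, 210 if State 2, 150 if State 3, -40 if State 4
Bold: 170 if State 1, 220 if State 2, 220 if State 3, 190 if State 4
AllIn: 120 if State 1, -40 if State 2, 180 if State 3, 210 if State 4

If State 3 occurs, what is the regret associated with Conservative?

20

Best payoff under State 3 is 220.
Regret = 220 − 200 = 20.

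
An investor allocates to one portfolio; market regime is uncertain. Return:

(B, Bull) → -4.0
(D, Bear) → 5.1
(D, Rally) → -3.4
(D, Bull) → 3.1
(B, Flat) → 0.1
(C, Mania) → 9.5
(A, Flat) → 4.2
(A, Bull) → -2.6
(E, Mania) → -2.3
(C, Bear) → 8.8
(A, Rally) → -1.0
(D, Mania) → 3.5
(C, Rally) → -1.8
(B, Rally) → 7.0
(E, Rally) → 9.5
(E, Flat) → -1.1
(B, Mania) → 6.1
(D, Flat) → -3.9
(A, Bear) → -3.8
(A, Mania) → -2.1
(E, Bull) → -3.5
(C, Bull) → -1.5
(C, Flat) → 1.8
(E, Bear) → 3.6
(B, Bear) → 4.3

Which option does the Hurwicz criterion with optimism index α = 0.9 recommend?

C

A: 0.9·4.2 + 0.1·(-3.8) = 3.4
B: 0.9·7.0 + 0.1·(-4.0) = 5.9
C: 0.9·9.5 + 0.1·(-1.8) = 8.37
D: 0.9·5.1 + 0.1·(-3.9) = 4.2
E: 0.9·9.5 + 0.1·(-3.5) = 8.2
Highest Hurwicz score = 8.37 → C.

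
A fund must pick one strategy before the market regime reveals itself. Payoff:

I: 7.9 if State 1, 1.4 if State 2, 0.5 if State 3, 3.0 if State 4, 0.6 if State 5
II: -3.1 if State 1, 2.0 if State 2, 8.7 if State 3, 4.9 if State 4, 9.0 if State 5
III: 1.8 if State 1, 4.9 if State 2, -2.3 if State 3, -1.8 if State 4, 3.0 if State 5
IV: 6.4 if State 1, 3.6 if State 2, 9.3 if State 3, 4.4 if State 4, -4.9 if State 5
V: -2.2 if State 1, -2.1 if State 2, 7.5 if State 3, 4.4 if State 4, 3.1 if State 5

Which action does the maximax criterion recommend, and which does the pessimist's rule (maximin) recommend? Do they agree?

maximax → IV; maximin → I (disagree)

Row maxima: I=7.9, II=9.0, III=4.9, IV=9.3, V=7.5
Best best-case = 9.3 → IV.
Row minima: I=0.5, II=-3.1, III=-2.3, IV=-4.9, V=-2.2
Best worst-case = 0.5 → I.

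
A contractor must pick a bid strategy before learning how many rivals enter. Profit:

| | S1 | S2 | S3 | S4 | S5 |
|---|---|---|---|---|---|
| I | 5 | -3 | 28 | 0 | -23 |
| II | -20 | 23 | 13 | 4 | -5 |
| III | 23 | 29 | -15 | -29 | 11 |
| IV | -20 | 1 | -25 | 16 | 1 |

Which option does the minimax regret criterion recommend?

Column bests: S1=23, S2=29, S3=28, S4=16, S5=11.
I regrets: 18, 32, 0, 16, 34 → max 34
II regrets: 43, 6, 15, 12, 16 → max 43
III regrets: 0, 0, 43, 45, 0 → max 45
IV regrets: 43, 28, 53, 0, 10 → max 53
Smallest max regret = 34 → I.

I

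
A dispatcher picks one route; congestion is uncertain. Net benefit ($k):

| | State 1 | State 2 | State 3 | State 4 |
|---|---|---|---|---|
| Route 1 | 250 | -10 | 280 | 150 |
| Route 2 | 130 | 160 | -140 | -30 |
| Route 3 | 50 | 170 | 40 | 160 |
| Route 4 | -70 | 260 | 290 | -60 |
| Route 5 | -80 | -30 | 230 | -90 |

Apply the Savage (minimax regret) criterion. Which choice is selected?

Column bests: State 1=250, State 2=260, State 3=290, State 4=160.
Route 1 regrets: 0, 270, 10, 10 → max 270
Route 2 regrets: 120, 100, 430, 190 → max 430
Route 3 regrets: 200, 90, 250, 0 → max 250
Route 4 regrets: 320, 0, 0, 220 → max 320
Route 5 regrets: 330, 290, 60, 250 → max 330
Smallest max regret = 250 → Route 3.

Route 3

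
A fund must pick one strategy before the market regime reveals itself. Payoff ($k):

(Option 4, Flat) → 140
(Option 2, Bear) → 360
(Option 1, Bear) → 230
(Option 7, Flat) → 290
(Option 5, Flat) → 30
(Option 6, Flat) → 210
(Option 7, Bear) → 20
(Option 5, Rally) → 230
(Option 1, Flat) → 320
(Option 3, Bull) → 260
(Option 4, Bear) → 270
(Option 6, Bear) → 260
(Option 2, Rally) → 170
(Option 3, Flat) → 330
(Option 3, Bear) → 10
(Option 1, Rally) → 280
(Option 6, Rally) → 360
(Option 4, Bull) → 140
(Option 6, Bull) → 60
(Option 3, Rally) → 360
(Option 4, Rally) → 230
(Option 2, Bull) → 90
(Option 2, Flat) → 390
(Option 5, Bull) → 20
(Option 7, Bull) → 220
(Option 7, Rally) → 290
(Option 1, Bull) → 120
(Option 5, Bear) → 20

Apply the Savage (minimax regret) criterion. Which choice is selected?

Option 1

Column bests: Bear=360, Flat=390, Bull=260, Rally=360.
Option 1 regrets: 130, 70, 140, 80 → max 140
Option 2 regrets: 0, 0, 170, 190 → max 190
Option 3 regrets: 350, 60, 0, 0 → max 350
Option 4 regrets: 90, 250, 120, 130 → max 250
Option 5 regrets: 340, 360, 240, 130 → max 360
Option 6 regrets: 100, 180, 200, 0 → max 200
Option 7 regrets: 340, 100, 40, 70 → max 340
Smallest max regret = 140 → Option 1.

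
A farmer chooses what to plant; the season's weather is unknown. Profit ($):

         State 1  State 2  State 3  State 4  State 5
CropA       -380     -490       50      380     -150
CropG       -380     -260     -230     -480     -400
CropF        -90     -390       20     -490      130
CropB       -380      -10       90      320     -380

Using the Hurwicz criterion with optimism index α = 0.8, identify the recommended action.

CropA: 0.8·380 + 0.2·(-490) = 206
CropG: 0.8·(-230) + 0.2·(-480) = -280
CropF: 0.8·130 + 0.2·(-490) = 6
CropB: 0.8·320 + 0.2·(-380) = 180
Highest Hurwicz score = 206 → CropA.

CropA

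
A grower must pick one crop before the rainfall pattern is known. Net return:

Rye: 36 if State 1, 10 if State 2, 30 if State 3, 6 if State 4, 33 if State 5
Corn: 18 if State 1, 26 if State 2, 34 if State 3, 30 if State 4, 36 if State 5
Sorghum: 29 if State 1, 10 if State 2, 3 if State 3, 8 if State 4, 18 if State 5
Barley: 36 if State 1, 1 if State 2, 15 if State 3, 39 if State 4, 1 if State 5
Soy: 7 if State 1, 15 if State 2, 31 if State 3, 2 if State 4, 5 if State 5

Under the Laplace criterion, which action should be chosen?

Corn

Row averages: Rye=23, Corn=28.8, Sorghum=13.6, Barley=18.4, Soy=12
Highest average = 28.8 → Corn.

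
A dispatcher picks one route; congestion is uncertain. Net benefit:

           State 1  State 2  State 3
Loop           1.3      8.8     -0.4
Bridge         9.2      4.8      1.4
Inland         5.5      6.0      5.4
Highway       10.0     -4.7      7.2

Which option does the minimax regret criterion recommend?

Inland

Column bests: State 1=10.0, State 2=8.8, State 3=7.2.
Loop regrets: 8.7, 0.0, 7.6 → max 8.7
Bridge regrets: 0.8, 4.0, 5.8 → max 5.8
Inland regrets: 4.5, 2.8, 1.8 → max 4.5
Highway regrets: 0.0, 13.5, 0.0 → max 13.5
Smallest max regret = 4.5 → Inland.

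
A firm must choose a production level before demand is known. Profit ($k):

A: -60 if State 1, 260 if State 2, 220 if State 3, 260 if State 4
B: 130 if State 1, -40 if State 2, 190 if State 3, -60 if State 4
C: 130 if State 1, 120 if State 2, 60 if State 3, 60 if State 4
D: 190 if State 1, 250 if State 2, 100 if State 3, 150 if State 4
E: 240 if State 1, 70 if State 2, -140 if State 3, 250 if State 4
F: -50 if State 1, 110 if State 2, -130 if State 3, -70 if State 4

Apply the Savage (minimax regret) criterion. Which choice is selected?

Column bests: State 1=240, State 2=260, State 3=220, State 4=260.
A regrets: 300, 0, 0, 0 → max 300
B regrets: 110, 300, 30, 320 → max 320
C regrets: 110, 140, 160, 200 → max 200
D regrets: 50, 10, 120, 110 → max 120
E regrets: 0, 190, 360, 10 → max 360
F regrets: 290, 150, 350, 330 → max 350
Smallest max regret = 120 → D.

D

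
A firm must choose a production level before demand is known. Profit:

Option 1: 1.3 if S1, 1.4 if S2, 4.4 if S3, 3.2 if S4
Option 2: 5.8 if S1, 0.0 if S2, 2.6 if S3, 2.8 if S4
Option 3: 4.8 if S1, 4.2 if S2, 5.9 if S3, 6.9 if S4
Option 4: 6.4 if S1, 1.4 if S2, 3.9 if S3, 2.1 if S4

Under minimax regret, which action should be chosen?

Column bests: S1=6.4, S2=4.2, S3=5.9, S4=6.9.
Option 1 regrets: 5.1, 2.8, 1.5, 3.7 → max 5.1
Option 2 regrets: 0.6, 4.2, 3.3, 4.1 → max 4.2
Option 3 regrets: 1.6, 0.0, 0.0, 0.0 → max 1.6
Option 4 regrets: 0.0, 2.8, 2.0, 4.8 → max 4.8
Smallest max regret = 1.6 → Option 3.

Option 3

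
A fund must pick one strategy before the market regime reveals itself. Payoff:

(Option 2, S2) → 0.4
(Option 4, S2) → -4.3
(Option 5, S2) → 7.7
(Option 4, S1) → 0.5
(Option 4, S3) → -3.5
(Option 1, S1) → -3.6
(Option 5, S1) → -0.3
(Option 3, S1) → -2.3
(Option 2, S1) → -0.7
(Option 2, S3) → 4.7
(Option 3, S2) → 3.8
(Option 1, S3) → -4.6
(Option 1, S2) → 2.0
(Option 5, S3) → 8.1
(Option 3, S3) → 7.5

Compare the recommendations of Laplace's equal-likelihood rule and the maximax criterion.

laplace → Option 5; maximax → Option 5 (agree)

Row averages: Option 1=-31/15, Option 2=22/15, Option 3=3, Option 4=-73/30, Option 5=31/6
Highest average = 31/6 → Option 5.
Row maxima: Option 1=2.0, Option 2=4.7, Option 3=7.5, Option 4=0.5, Option 5=8.1
Best best-case = 8.1 → Option 5.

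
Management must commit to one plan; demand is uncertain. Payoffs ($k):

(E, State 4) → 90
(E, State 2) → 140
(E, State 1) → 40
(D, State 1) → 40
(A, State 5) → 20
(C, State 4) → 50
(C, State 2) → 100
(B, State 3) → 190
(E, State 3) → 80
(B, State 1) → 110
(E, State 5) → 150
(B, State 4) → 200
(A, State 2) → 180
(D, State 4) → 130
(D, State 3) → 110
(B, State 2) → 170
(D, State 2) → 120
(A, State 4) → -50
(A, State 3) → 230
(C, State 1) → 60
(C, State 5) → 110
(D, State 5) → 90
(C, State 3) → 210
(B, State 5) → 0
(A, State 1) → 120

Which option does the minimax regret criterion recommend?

D

Column bests: State 1=120, State 2=180, State 3=230, State 4=200, State 5=150.
A regrets: 0, 0, 0, 250, 130 → max 250
B regrets: 10, 10, 40, 0, 150 → max 150
C regrets: 60, 80, 20, 150, 40 → max 150
D regrets: 80, 60, 120, 70, 60 → max 120
E regrets: 80, 40, 150, 110, 0 → max 150
Smallest max regret = 120 → D.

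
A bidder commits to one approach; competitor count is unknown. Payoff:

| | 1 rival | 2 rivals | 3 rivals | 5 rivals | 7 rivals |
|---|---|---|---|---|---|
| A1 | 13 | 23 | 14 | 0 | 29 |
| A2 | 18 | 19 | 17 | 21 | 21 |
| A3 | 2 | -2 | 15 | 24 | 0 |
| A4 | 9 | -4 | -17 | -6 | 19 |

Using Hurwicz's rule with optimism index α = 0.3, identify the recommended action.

A2

A1: 0.3·29 + 0.7·0 = 8.7
A2: 0.3·21 + 0.7·17 = 18.2
A3: 0.3·24 + 0.7·(-2) = 5.8
A4: 0.3·19 + 0.7·(-17) = -6.2
Highest Hurwicz score = 18.2 → A2.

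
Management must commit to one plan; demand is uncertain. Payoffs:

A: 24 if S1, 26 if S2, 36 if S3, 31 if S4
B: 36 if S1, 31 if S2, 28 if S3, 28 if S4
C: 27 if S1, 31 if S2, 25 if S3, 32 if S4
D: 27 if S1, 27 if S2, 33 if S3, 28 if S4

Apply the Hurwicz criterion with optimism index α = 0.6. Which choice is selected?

A: 0.6·36 + 0.4·24 = 31.2
B: 0.6·36 + 0.4·28 = 32.8
C: 0.6·32 + 0.4·25 = 29.2
D: 0.6·33 + 0.4·27 = 30.6
Highest Hurwicz score = 32.8 → B.

B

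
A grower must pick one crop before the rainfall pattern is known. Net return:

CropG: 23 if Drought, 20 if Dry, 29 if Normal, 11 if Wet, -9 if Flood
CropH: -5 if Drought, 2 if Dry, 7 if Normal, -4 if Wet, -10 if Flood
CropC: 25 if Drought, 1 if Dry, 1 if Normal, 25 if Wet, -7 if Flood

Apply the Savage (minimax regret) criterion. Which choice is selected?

Column bests: Drought=25, Dry=20, Normal=29, Wet=25, Flood=-7.
CropG regrets: 2, 0, 0, 14, 2 → max 14
CropH regrets: 30, 18, 22, 29, 3 → max 30
CropC regrets: 0, 19, 28, 0, 0 → max 28
Smallest max regret = 14 → CropG.

CropG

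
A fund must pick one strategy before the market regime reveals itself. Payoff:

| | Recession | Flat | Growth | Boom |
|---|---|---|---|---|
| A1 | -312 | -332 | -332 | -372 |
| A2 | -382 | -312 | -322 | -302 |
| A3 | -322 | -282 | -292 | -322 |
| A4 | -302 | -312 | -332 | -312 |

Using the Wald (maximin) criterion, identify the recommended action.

A3

Row minima: A1=-372, A2=-382, A3=-322, A4=-332
Best worst-case = -322 → A3.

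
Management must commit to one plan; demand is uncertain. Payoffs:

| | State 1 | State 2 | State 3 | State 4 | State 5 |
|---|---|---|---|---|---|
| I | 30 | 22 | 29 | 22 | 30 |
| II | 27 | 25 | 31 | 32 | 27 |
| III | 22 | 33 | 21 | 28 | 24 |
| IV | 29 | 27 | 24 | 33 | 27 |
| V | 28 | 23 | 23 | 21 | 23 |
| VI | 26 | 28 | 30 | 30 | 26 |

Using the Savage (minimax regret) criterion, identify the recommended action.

VI

Column bests: State 1=30, State 2=33, State 3=31, State 4=33, State 5=30.
I regrets: 0, 11, 2, 11, 0 → max 11
II regrets: 3, 8, 0, 1, 3 → max 8
III regrets: 8, 0, 10, 5, 6 → max 10
IV regrets: 1, 6, 7, 0, 3 → max 7
V regrets: 2, 10, 8, 12, 7 → max 12
VI regrets: 4, 5, 1, 3, 4 → max 5
Smallest max regret = 5 → VI.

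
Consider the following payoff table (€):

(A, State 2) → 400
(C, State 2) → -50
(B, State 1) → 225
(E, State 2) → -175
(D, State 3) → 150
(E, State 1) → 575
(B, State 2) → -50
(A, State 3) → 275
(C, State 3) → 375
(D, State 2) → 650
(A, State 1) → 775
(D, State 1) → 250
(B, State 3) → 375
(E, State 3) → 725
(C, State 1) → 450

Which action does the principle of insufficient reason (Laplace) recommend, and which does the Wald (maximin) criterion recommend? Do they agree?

Row averages: A=1450/3, B=550/3, C=775/3, D=350, E=375
Highest average = 1450/3 → A.
Row minima: A=275, B=-50, C=-50, D=150, E=-175
Best worst-case = 275 → A.

laplace → A; maximin → A (agree)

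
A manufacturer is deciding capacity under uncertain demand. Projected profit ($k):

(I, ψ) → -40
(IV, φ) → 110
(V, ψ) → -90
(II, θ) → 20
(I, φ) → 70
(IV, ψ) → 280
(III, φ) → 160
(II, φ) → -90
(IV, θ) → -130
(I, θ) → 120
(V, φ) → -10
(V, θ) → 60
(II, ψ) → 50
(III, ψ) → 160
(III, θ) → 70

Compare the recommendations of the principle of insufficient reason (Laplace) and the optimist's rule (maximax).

laplace → III; maximax → IV (disagree)

Row averages: I=50, II=-20/3, III=130, IV=260/3, V=-40/3
Highest average = 130 → III.
Row maxima: I=120, II=50, III=160, IV=280, V=60
Best best-case = 280 → IV.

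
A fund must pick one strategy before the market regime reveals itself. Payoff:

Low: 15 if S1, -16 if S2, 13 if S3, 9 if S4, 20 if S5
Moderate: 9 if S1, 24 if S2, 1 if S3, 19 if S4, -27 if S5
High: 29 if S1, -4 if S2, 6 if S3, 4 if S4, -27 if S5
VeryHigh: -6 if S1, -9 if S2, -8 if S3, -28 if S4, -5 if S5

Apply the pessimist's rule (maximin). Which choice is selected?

Low

Row minima: Low=-16, Moderate=-27, High=-27, VeryHigh=-28
Best worst-case = -16 → Low.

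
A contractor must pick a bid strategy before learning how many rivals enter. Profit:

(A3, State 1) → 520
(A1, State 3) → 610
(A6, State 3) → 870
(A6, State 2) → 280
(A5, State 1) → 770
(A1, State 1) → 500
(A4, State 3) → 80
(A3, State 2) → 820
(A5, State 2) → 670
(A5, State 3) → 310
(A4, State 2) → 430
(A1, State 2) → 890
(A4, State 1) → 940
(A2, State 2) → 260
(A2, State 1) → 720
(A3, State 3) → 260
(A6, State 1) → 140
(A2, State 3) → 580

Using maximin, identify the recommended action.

Row minima: A1=500, A2=260, A3=260, A4=80, A5=310, A6=140
Best worst-case = 500 → A1.

A1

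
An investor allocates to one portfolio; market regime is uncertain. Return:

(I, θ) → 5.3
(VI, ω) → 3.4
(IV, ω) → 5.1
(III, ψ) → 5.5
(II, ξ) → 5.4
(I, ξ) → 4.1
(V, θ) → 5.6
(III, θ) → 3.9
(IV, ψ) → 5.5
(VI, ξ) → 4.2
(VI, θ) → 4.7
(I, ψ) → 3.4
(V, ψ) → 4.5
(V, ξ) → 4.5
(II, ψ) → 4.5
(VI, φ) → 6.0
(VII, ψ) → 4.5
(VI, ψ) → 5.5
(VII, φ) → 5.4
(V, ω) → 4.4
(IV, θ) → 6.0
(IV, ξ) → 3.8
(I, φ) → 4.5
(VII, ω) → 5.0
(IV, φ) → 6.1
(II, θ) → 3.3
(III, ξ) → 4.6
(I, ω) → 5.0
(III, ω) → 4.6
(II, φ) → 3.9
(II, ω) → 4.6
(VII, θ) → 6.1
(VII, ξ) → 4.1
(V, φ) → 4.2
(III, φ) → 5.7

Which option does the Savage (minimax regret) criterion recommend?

VII

Column bests: θ=6.1, φ=6.1, ψ=5.5, ω=5.1, ξ=5.4.
I regrets: 0.8, 1.6, 2.1, 0.1, 1.3 → max 2.1
II regrets: 2.8, 2.2, 1.0, 0.5, 0.0 → max 2.8
III regrets: 2.2, 0.4, 0.0, 0.5, 0.8 → max 2.2
IV regrets: 0.1, 0.0, 0.0, 0.0, 1.6 → max 1.6
V regrets: 0.5, 1.9, 1.0, 0.7, 0.9 → max 1.9
VI regrets: 1.4, 0.1, 0.0, 1.7, 1.2 → max 1.7
VII regrets: 0.0, 0.7, 1.0, 0.1, 1.3 → max 1.3
Smallest max regret = 1.3 → VII.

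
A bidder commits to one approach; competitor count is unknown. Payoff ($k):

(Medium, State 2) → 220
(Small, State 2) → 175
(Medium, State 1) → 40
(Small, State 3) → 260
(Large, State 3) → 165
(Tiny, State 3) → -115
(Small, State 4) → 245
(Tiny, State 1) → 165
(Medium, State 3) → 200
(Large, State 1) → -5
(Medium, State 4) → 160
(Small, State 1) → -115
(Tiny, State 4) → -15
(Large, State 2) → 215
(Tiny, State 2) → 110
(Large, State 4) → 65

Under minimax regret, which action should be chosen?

Medium

Column bests: State 1=165, State 2=220, State 3=260, State 4=245.
Tiny regrets: 0, 110, 375, 260 → max 375
Small regrets: 280, 45, 0, 0 → max 280
Medium regrets: 125, 0, 60, 85 → max 125
Large regrets: 170, 5, 95, 180 → max 180
Smallest max regret = 125 → Medium.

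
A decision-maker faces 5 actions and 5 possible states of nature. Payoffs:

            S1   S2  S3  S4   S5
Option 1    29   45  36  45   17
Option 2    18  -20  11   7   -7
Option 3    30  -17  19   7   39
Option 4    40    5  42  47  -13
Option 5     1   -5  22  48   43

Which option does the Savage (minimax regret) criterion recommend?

Column bests: S1=40, S2=45, S3=42, S4=48, S5=43.
Option 1 regrets: 11, 0, 6, 3, 26 → max 26
Option 2 regrets: 22, 65, 31, 41, 50 → max 65
Option 3 regrets: 10, 62, 23, 41, 4 → max 62
Option 4 regrets: 0, 40, 0, 1, 56 → max 56
Option 5 regrets: 39, 50, 20, 0, 0 → max 50
Smallest max regret = 26 → Option 1.

Option 1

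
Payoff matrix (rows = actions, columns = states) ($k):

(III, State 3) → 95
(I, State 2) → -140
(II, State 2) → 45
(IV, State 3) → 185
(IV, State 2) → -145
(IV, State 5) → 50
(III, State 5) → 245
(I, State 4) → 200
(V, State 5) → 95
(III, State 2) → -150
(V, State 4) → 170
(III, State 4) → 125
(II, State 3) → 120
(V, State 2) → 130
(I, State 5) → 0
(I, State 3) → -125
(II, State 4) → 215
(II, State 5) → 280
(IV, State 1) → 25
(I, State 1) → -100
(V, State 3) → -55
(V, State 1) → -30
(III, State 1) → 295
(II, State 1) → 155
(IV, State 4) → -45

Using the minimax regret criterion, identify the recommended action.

II

Column bests: State 1=295, State 2=130, State 3=185, State 4=215, State 5=280.
I regrets: 395, 270, 310, 15, 280 → max 395
II regrets: 140, 85, 65, 0, 0 → max 140
III regrets: 0, 280, 90, 90, 35 → max 280
IV regrets: 270, 275, 0, 260, 230 → max 275
V regrets: 325, 0, 240, 45, 185 → max 325
Smallest max regret = 140 → II.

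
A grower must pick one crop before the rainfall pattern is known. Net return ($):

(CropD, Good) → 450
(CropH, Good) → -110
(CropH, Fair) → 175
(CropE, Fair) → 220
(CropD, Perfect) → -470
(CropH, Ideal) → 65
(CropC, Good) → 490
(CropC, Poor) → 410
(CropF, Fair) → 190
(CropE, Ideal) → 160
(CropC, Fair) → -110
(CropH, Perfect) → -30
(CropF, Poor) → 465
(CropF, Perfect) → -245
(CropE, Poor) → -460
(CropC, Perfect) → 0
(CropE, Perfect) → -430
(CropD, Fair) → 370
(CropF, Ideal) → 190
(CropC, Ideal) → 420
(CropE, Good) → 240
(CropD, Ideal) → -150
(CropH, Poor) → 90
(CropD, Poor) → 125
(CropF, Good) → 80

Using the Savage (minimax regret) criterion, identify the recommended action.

CropF

Column bests: Poor=465, Fair=370, Good=490, Ideal=420, Perfect=0.
CropH regrets: 375, 195, 600, 355, 30 → max 600
CropC regrets: 55, 480, 0, 0, 0 → max 480
CropE regrets: 925, 150, 250, 260, 430 → max 925
CropD regrets: 340, 0, 40, 570, 470 → max 570
CropF regrets: 0, 180, 410, 230, 245 → max 410
Smallest max regret = 410 → CropF.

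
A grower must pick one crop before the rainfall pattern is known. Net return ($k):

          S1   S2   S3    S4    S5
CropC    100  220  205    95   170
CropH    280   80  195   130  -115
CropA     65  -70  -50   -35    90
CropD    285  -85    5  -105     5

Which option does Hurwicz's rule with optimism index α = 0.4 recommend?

CropC: 0.4·220 + 0.6·95 = 145
CropH: 0.4·280 + 0.6·(-115) = 43
CropA: 0.4·90 + 0.6·(-70) = -6
CropD: 0.4·285 + 0.6·(-105) = 51
Highest Hurwicz score = 145 → CropC.

CropC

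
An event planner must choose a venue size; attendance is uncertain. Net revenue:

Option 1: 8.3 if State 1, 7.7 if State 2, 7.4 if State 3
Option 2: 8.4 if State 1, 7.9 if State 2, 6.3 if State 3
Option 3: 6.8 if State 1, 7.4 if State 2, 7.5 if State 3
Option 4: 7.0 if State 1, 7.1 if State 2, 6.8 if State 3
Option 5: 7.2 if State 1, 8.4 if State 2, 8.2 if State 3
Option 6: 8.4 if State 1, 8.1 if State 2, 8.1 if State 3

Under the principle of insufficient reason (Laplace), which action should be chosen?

Option 6

Row averages: Option 1=7.8, Option 2=113/15, Option 3=217/30, Option 4=209/30, Option 5=119/15, Option 6=8.2
Highest average = 8.2 → Option 6.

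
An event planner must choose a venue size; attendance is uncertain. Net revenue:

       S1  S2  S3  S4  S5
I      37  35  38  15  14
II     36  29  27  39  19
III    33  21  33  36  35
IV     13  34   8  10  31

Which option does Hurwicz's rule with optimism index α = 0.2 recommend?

III

I: 0.2·38 + 0.8·14 = 18.8
II: 0.2·39 + 0.8·19 = 23
III: 0.2·36 + 0.8·21 = 24
IV: 0.2·34 + 0.8·8 = 13.2
Highest Hurwicz score = 24 → III.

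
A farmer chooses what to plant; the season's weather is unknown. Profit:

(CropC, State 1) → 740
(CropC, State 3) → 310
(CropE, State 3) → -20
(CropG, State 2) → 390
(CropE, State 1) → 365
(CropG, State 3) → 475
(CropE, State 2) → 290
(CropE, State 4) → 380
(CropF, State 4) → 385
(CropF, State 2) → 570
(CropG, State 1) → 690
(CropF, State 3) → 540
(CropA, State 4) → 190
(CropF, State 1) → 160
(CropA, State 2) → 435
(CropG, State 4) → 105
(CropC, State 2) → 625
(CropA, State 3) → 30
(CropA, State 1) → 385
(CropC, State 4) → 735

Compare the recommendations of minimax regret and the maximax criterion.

Column bests: State 1=740, State 2=625, State 3=540, State 4=735.
CropF regrets: 580, 55, 0, 350 → max 580
CropC regrets: 0, 0, 230, 0 → max 230
CropG regrets: 50, 235, 65, 630 → max 630
CropE regrets: 375, 335, 560, 355 → max 560
CropA regrets: 355, 190, 510, 545 → max 545
Smallest max regret = 230 → CropC.
Row maxima: CropF=570, CropC=740, CropG=690, CropE=380, CropA=435
Best best-case = 740 → CropC.

minimax regret → CropC; maximax → CropC (agree)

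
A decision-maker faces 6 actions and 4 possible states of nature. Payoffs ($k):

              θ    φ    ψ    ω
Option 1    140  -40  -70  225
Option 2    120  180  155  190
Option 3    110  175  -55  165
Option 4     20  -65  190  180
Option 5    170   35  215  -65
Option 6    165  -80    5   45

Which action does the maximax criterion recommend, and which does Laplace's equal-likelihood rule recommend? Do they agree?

Row maxima: Option 1=225, Option 2=190, Option 3=175, Option 4=190, Option 5=215, Option 6=165
Best best-case = 225 → Option 1.
Row averages: Option 1=63.75, Option 2=161.25, Option 3=98.75, Option 4=81.25, Option 5=88.75, Option 6=33.75
Highest average = 161.25 → Option 2.

maximax → Option 1; laplace → Option 2 (disagree)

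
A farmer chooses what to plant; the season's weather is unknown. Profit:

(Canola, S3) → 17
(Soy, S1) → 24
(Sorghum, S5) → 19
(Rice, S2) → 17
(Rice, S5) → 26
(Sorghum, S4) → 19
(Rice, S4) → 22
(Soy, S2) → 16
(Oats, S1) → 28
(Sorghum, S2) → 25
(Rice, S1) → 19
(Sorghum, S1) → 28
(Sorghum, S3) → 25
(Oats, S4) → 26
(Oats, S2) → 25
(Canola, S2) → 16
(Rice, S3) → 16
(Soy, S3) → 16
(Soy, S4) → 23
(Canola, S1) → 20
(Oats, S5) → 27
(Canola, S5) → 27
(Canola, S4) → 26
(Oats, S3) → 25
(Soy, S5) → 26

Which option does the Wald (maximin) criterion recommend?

Row minima: Rice=16, Sorghum=19, Soy=16, Canola=16, Oats=25
Best worst-case = 25 → Oats.

Oats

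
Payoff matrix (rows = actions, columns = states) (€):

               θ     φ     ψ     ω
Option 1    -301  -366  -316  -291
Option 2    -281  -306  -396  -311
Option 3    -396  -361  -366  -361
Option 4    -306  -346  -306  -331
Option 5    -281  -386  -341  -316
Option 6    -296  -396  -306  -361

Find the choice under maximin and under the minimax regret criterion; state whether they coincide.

Row minima: Option 1=-366, Option 2=-396, Option 3=-396, Option 4=-346, Option 5=-386, Option 6=-396
Best worst-case = -346 → Option 4.
Column bests: θ=-281, φ=-306, ψ=-306, ω=-291.
Option 1 regrets: 20, 60, 10, 0 → max 60
Option 2 regrets: 0, 0, 90, 20 → max 90
Option 3 regrets: 115, 55, 60, 70 → max 115
Option 4 regrets: 25, 40, 0, 40 → max 40
Option 5 regrets: 0, 80, 35, 25 → max 80
Option 6 regrets: 15, 90, 0, 70 → max 90
Smallest max regret = 40 → Option 4.

maximin → Option 4; minimax regret → Option 4 (agree)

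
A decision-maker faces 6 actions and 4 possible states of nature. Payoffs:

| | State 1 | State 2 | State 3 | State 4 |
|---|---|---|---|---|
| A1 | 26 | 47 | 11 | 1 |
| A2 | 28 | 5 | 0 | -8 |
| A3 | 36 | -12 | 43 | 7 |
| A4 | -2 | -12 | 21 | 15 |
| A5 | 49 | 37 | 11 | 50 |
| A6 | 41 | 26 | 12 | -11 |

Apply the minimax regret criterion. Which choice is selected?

A5

Column bests: State 1=49, State 2=47, State 3=43, State 4=50.
A1 regrets: 23, 0, 32, 49 → max 49
A2 regrets: 21, 42, 43, 58 → max 58
A3 regrets: 13, 59, 0, 43 → max 59
A4 regrets: 51, 59, 22, 35 → max 59
A5 regrets: 0, 10, 32, 0 → max 32
A6 regrets: 8, 21, 31, 61 → max 61
Smallest max regret = 32 → A5.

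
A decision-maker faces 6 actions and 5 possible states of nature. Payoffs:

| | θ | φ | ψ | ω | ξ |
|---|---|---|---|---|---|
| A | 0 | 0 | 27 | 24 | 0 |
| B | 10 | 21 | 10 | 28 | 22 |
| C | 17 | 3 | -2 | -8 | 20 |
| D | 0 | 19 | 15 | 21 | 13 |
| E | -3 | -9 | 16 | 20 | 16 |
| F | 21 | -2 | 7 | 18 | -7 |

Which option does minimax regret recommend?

B

Column bests: θ=21, φ=21, ψ=27, ω=28, ξ=22.
A regrets: 21, 21, 0, 4, 22 → max 22
B regrets: 11, 0, 17, 0, 0 → max 17
C regrets: 4, 18, 29, 36, 2 → max 36
D regrets: 21, 2, 12, 7, 9 → max 21
E regrets: 24, 30, 11, 8, 6 → max 30
F regrets: 0, 23, 20, 10, 29 → max 29
Smallest max regret = 17 → B.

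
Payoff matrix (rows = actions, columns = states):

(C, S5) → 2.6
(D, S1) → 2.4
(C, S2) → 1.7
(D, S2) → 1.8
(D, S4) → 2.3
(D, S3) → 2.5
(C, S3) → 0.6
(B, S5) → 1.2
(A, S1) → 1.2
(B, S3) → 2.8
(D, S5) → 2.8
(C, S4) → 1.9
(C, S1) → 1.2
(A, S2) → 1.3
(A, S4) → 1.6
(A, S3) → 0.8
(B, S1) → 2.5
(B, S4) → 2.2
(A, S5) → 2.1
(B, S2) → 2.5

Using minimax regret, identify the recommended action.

D

Column bests: S1=2.5, S2=2.5, S3=2.8, S4=2.3, S5=2.8.
A regrets: 1.3, 1.2, 2.0, 0.7, 0.7 → max 2.0
B regrets: 0.0, 0.0, 0.0, 0.1, 1.6 → max 1.6
C regrets: 1.3, 0.8, 2.2, 0.4, 0.2 → max 2.2
D regrets: 0.1, 0.7, 0.3, 0.0, 0.0 → max 0.7
Smallest max regret = 0.7 → D.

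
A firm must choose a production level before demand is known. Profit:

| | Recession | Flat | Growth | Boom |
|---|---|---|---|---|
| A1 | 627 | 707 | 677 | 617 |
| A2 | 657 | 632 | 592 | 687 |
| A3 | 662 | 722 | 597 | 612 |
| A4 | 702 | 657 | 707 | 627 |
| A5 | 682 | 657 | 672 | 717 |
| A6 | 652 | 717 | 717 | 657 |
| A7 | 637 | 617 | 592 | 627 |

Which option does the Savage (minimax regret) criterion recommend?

Column bests: Recession=702, Flat=722, Growth=717, Boom=717.
A1 regrets: 75, 15, 40, 100 → max 100
A2 regrets: 45, 90, 125, 30 → max 125
A3 regrets: 40, 0, 120, 105 → max 120
A4 regrets: 0, 65, 10, 90 → max 90
A5 regrets: 20, 65, 45, 0 → max 65
A6 regrets: 50, 5, 0, 60 → max 60
A7 regrets: 65, 105, 125, 90 → max 125
Smallest max regret = 60 → A6.

A6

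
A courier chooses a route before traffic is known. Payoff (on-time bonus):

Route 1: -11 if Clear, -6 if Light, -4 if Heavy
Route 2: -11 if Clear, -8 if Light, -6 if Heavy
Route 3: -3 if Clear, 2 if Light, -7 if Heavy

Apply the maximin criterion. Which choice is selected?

Route 3

Row minima: Route 1=-11, Route 2=-11, Route 3=-7
Best worst-case = -7 → Route 3.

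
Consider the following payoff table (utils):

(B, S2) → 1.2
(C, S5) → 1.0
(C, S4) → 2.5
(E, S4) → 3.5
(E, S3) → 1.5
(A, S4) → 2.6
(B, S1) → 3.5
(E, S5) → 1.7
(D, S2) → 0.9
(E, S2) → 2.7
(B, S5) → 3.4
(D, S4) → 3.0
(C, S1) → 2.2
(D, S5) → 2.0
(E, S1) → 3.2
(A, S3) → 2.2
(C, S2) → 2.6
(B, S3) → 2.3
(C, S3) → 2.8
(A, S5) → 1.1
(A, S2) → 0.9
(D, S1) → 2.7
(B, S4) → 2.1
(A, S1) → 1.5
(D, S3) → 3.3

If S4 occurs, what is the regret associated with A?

Best payoff under S4 is 3.5.
Regret = 3.5 − 2.6 = 0.9.

0.9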